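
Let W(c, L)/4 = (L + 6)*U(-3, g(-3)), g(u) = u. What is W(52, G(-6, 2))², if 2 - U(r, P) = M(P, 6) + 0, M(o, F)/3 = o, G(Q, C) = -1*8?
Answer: 7744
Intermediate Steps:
G(Q, C) = -8
M(o, F) = 3*o
U(r, P) = 2 - 3*P (U(r, P) = 2 - (3*P + 0) = 2 - 3*P)
W(c, L) = 264 + 44*L (W(c, L) = 4*((L + 6)*(2 - 3*(-3))) = 4*((6 + L)*(2 + 9)) = 4*((6 + L)*11) = 4*(66 + 11*L) = 264 + 44*L)
W(52, G(-6, 2))² = (264 + 44*(-8))² = (264 - 352)² = (-88)² = 7744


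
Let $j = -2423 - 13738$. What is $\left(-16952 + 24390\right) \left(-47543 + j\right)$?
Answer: $-473830352$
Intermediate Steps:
$j = -16161$ ($j = -2423 - 13738 = -16161$)
$\left(-16952 + 24390\right) \left(-47543 + j\right) = \left(-16952 + 24390\right) \left(-47543 - 16161\right) = 7438 \left(-63704\right) = -473830352$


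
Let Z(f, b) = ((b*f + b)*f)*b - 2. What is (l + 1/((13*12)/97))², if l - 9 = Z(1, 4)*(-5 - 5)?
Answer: 2051999401/24336 ≈ 84320.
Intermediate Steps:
Z(f, b) = -2 + b*f*(b + b*f) (Z(f, b) = ((b + b*f)*f)*b - 2 = (f*(b + b*f))*b - 2 = b*f*(b + b*f) - 2 = -2 + b*f*(b + b*f))
l = -291 (l = 9 + (-2 + 1*4² + 4²*1²)*(-5 - 5) = 9 + (-2 + 1*16 + 16*1)*(-10) = 9 + (-2 + 16 + 16)*(-10) = 9 + 30*(-10) = 9 - 300 = -291)
(l + 1/((13*12)/97))² = (-291 + 1/((13*12)/97))² = (-291 + 1/(156*(1/97)))² = (-291 + 1/(156/97))² = (-291 + 97/156)² = (-45299/156)² = 2051999401/24336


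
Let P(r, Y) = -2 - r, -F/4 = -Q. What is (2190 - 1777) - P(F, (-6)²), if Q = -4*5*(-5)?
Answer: 815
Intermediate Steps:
Q = 100 (Q = -20*(-5) = 100)
F = 400 (F = -(-4)*100 = -4*(-100) = 400)
(2190 - 1777) - P(F, (-6)²) = (2190 - 1777) - (-2 - 1*400) = 413 - (-2 - 400) = 413 - 1*(-402) = 413 + 402 = 815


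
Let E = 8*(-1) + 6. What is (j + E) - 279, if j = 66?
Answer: -215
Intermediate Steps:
E = -2 (E = -8 + 6 = -2)
(j + E) - 279 = (66 - 2) - 279 = 64 - 279 = -215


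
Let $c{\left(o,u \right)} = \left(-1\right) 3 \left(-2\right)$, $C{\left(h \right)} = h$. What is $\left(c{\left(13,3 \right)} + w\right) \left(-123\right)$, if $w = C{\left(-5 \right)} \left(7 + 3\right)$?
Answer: $5412$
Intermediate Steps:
$w = -50$ ($w = - 5 \left(7 + 3\right) = \left(-5\right) 10 = -50$)
$c{\left(o,u \right)} = 6$ ($c{\left(o,u \right)} = \left(-3\right) \left(-2\right) = 6$)
$\left(c{\left(13,3 \right)} + w\right) \left(-123\right) = \left(6 - 50\right) \left(-123\right) = \left(-44\right) \left(-123\right) = 5412$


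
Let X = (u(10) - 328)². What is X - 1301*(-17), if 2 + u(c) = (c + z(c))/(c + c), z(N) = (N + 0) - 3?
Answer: 52182689/400 ≈ 1.3046e+5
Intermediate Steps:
z(N) = -3 + N (z(N) = N - 3 = -3 + N)
u(c) = -2 + (-3 + 2*c)/(2*c) (u(c) = -2 + (c + (-3 + c))/(c + c) = -2 + (-3 + 2*c)/((2*c)) = -2 + (-3 + 2*c)*(1/(2*c)) = -2 + (-3 + 2*c)/(2*c))
X = 43335889/400 (X = ((-3/2 - 1*10)/10 - 328)² = ((-3/2 - 10)/10 - 328)² = ((⅒)*(-23/2) - 328)² = (-23/20 - 328)² = (-6583/20)² = 43335889/400 ≈ 1.0834e+5)
X - 1301*(-17) = 43335889/400 - 1301*(-17) = 43335889/400 + 22117 = 52182689/400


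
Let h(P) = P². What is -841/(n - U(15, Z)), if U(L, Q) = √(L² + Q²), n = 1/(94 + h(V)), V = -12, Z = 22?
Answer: 200158/40160595 + 47637604*√709/40160595 ≈ 31.589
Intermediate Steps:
n = 1/238 (n = 1/(94 + (-12)²) = 1/(94 + 144) = 1/238 ≈ 0.0042017)
-841/(n - U(15, Z)) = -841/(1/238 - √(15² + 22²)) = -841/(1/238 - √(225 + 484)) = -841/(1/238 - √709)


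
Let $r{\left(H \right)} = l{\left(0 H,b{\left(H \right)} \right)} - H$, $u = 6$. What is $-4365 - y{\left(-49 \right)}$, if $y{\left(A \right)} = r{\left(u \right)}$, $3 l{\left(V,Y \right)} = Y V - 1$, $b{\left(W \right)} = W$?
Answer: $- \frac{13076}{3} \approx -4358.7$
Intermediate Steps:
$l{\left(V,Y \right)} = - \frac{1}{3} + \frac{V Y}{3}$ ($l{\left(V,Y \right)} = \frac{Y V - 1}{3} = \frac{V Y - 1}{3} = \frac{-1 + V Y}{3} = - \frac{1}{3} + \frac{V Y}{3}$)
$r{\left(H \right)} = - \frac{1}{3} - H$ ($r{\left(H \right)} = \left(- \frac{1}{3} + \frac{0 H H}{3}\right) - H = \left(- \frac{1}{3} + \frac{1}{3} \cdot 0 H\right) - H = \left(- \frac{1}{3} + 0\right) - H = - \frac{1}{3} - H$)
$y{\left(A \right)} = - \frac{19}{3}$ ($y{\left(A \right)} = - \frac{1}{3} - 6 = - \frac{19}{3}$)
$-4365 - y{\left(-49 \right)} = -4365 - - \frac{19}{3} = -4365 + \frac{19}{3} = - \frac{13076}{3}$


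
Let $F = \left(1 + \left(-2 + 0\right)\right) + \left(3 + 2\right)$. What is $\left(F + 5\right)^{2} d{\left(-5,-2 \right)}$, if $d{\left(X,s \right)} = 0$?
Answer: $0$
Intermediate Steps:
$F = 4$ ($F = \left(1 - 2\right) + 5 = -1 + 5 = 4$)
$\left(F + 5\right)^{2} d{\left(-5,-2 \right)} = \left(4 + 5\right)^{2} \cdot 0 = 9^{2} \cdot 0 = 81 \cdot 0 = 0$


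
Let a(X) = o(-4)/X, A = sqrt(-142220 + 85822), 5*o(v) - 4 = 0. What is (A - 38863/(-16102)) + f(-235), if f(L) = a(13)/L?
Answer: 593567917/245958050 + I*sqrt(56398) ≈ 2.4133 + 237.48*I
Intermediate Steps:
o(v) = 4/5 (o(v) = 4/5 + (1/5)*0 = 4/5 + 0 = 4/5)
A = I*sqrt(56398) (A = sqrt(-56398) = I*sqrt(56398) ≈ 237.48*I)
a(X) = 4/(5*X)
f(L) = 4/(65*L) (f(L) = ((4/5)/13)/L = ((4/5)*(1/13))/L = 4/(65*L))
(A - 38863/(-16102)) + f(-235) = (I*sqrt(56398) - 38863/(-16102)) + (4/65)/(-235) = (I*sqrt(56398) - 38863*(-1/16102)) + (4/65)*(-1/235) = (I*sqrt(56398) + 38863/16102) - 4/15275 = (38863/16102 + I*sqrt(56398)) - 4/15275 = 593567917/245958050 + I*sqrt(56398)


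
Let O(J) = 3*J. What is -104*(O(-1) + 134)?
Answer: -13624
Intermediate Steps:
-104*(O(-1) + 134) = -104*(3*(-1) + 134) = -104*(-3 + 134) = -104*131 = -13624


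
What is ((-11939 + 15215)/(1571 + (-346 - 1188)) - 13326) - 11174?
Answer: -903224/37 ≈ -24411.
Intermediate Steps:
((-11939 + 15215)/(1571 + (-346 - 1188)) - 13326) - 11174 = (3276/(1571 - 1534) - 13326) - 11174 = (3276/37 - 13326) - 11174 = -489786/37 - 11174 = -903224/37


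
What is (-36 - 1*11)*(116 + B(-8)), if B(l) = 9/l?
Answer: -43193/8 ≈ -5399.1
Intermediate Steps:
(-36 - 1*11)*(116 + B(-8)) = (-36 - 1*11)*(116 + 9/(-8)) = (-36 - 11)*(116 + 9*(-1/8)) = -47*(116 - 9/8) = -47*919/8 = -43193/8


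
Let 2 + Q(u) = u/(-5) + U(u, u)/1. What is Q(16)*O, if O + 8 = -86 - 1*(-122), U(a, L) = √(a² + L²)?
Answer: -728/5 + 448*√2 ≈ 487.97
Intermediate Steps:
U(a, L) = √(L² + a²)
O = 28 (O = -8 + (-86 - 1*(-122)) = -8 + (-86 + 122) = -8 + 36 = 28)
Q(u) = -2 - u/5 + √2*√(u²) (Q(u) = -2 + (u/(-5) + √(u² + u²)/1) = -2 + (u*(-⅕) + √(2*u²)*1) = -2 + (-u/5 + (√2*√(u²))*1) = -2 + (-u/5 + √2*√(u²)) = -2 - u/5 + √2*√(u²))
Q(16)*O = (-2 - ⅕*16 + √2*√(16²))*28 = (-2 - 16/5 + √2*√256)*28 = (-2 - 16/5 + √2*16)*28 = (-2 - 16/5 + 16*√2)*28 = (-26/5 + 16*√2)*28 = -728/5 + 448*√2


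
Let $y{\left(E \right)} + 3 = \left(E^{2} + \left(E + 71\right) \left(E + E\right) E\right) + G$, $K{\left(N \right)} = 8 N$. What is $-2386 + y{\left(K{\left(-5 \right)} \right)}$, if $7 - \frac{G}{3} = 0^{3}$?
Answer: $98432$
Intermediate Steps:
$G = 21$ ($G = 21 - 3 \cdot 0^{3} = 21 - 0 = 21 + 0 = 21$)
$y{\left(E \right)} = 18 + E^{2} + 2 E^{2} \left(71 + E\right)$ ($y{\left(E \right)} = -3 + \left(\left(E^{2} + \left(E + 71\right) \left(E + E\right) E\right) + 21\right) = -3 + \left(\left(E^{2} + \left(71 + E\right) 2 E E\right) + 21\right) = -3 + \left(\left(E^{2} + 2 E \left(71 + E\right) E\right) + 21\right) = -3 + \left(\left(E^{2} + 2 E^{2} \left(71 + E\right)\right) + 21\right) = -3 + \left(21 + E^{2} + 2 E^{2} \left(71 + E\right)\right) = 18 + E^{2} + 2 E^{2} \left(71 + E\right)$)
$-2386 + y{\left(K{\left(-5 \right)} \right)} = -2386 + \left(18 + 2 \left(8 \left(-5\right)\right)^{3} + 143 \left(8 \left(-5\right)\right)^{2}\right) = -2386 + \left(18 + 2 \left(-40\right)^{3} + 143 \left(-40\right)^{2}\right) = -2386 + \left(18 + 2 \left(-64000\right) + 143 \cdot 1600\right) = -2386 + \left(18 - 128000 + 228800\right) = -2386 + 100818 = 98432$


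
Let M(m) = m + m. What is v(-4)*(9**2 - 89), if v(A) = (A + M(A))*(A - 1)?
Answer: -480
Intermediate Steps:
M(m) = 2*m
v(A) = 3*A*(-1 + A) (v(A) = (A + 2*A)*(A - 1) = (3*A)*(-1 + A) = 3*A*(-1 + A))
v(-4)*(9**2 - 89) = (3*(-4)*(-1 - 4))*(9**2 - 89) = (3*(-4)*(-5))*(81 - 89) = 60*(-8) = -480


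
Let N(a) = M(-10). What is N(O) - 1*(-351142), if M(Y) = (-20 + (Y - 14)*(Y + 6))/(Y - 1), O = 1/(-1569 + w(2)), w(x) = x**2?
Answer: 3862486/11 ≈ 3.5114e+5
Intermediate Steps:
O = -1/1565 (O = 1/(-1569 + 2**2) = 1/(-1569 + 4) = 1/(-1565) = -1/1565 ≈ -0.00063898)
M(Y) = (-20 + (-14 + Y)*(6 + Y))/(-1 + Y)
N(a) = -76/11 (N(a) = (-104 + (-10)**2 - 8*(-10))/(-1 - 10) = (-104 + 100 + 80)/(-11) = -1/11*76 = -76/11)
N(O) - 1*(-351142) = -76/11 - 1*(-351142) = -76/11 + 351142 = 3862486/11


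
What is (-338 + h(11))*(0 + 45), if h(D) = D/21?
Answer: -106305/7 ≈ -15186.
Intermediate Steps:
h(D) = D/21 (h(D) = D*(1/21) = D/21)
(-338 + h(11))*(0 + 45) = (-338 + (1/21)*11)*(0 + 45) = (-338 + 11/21)*45 = -7087/21*45 = -106305/7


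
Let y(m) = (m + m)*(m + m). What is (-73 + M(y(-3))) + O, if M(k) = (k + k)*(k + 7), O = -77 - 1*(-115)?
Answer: 3061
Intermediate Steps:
O = 38 (O = -77 + 115 = 38)
y(m) = 4*m² (y(m) = (2*m)*(2*m) = 4*m²)
M(k) = 2*k*(7 + k) (M(k) = (2*k)*(7 + k) = 2*k*(7 + k))
(-73 + M(y(-3))) + O = (-73 + 2*(4*(-3)²)*(7 + 4*(-3)²)) + 38 = (-73 + 2*(4*9)*(7 + 4*9)) + 38 = (-73 + 2*36*(7 + 36)) + 38 = (-73 + 2*36*43) + 38 = (-73 + 3096) + 38 = 3023 + 38 = 3061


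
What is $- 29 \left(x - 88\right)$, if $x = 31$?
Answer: $1653$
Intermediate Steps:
$- 29 \left(x - 88\right) = - 29 \left(31 - 88\right) = \left(-29\right) \left(-57\right) = 1653$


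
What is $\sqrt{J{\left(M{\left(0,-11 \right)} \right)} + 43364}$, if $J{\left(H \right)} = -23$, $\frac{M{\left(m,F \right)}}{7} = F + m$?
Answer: $\sqrt{43341} \approx 208.19$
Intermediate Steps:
$M{\left(m,F \right)} = 7 F + 7 m$ ($M{\left(m,F \right)} = 7 \left(F + m\right) = 7 F + 7 m$)
$\sqrt{J{\left(M{\left(0,-11 \right)} \right)} + 43364} = \sqrt{-23 + 43364} = \sqrt{43341}$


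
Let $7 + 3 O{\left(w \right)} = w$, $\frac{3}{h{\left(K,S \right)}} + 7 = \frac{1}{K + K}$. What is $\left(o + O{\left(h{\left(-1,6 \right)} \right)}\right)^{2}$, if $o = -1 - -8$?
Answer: $\frac{4624}{225} \approx 20.551$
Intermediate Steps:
$h{\left(K,S \right)} = \frac{3}{-7 + \frac{1}{2 K}}$ ($h{\left(K,S \right)} = \frac{3}{-7 + \frac{1}{K + K}} = \frac{3}{-7 + \frac{1}{2 K}}$)
$o = 7$ ($o = -1 + 8 = 7$)
$O{\left(w \right)} = - \frac{7}{3} + \frac{w}{3}$
$\left(o + O{\left(h{\left(-1,6 \right)} \right)}\right)^{2} = \left(7 - \left(\frac{7}{3} - \frac{\left(-6\right) \left(-1\right) \frac{1}{-1 + 14 \left(-1\right)}}{3}\right)\right)^{2} = \left(7 - \left(\frac{7}{3} - \frac{\left(-6\right) \left(-1\right) \frac{1}{-1 - 14}}{3}\right)\right)^{2} = \left(7 - \left(\frac{7}{3} - \frac{\left(-6\right) \left(-1\right) \frac{1}{-15}}{3}\right)\right)^{2} = \left(7 - \left(\frac{7}{3} - \frac{\left(-6\right) \left(-1\right) \left(- \frac{1}{15}\right)}{3}\right)\right)^{2} = \left(7 + \left(- \frac{7}{3} + \frac{1}{3} \left(- \frac{2}{5}\right)\right)\right)^{2} = \left(7 - \frac{37}{15}\right)^{2} = \left(\frac{68}{15}\right)^{2} = \frac{4624}{225}$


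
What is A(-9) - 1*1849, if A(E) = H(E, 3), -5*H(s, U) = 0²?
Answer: -1849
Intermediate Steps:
H(s, U) = 0 (H(s, U) = -⅕*0² = -⅕*0 = 0)
A(E) = 0
A(-9) - 1*1849 = 0 - 1*1849 = 0 - 1849 = -1849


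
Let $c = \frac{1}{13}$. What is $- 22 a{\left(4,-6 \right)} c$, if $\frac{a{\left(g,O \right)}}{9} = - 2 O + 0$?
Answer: $- \frac{2376}{13} \approx -182.77$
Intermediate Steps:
$a{\left(g,O \right)} = - 18 O$ ($a{\left(g,O \right)} = 9 \left(- 2 O + 0\right) = 9 \left(- 2 O\right) = - 18 O$)
$c = \frac{1}{13} \approx 0.076923$
$- 22 a{\left(4,-6 \right)} c = - 22 \left(\left(-18\right) \left(-6\right)\right) \frac{1}{13} = \left(-22\right) 108 \cdot \frac{1}{13} = \left(-2376\right) \frac{1}{13} = - \frac{2376}{13}$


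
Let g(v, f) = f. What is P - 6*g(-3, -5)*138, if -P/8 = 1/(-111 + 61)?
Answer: 103504/25 ≈ 4140.2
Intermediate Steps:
P = 4/25 (P = -8/(-111 + 61) = -8/(-50) = -8*(-1/50) = 4/25 ≈ 0.16000)
P - 6*g(-3, -5)*138 = 4/25 - 6*(-5)*138 = 4/25 + 30*138 = 4/25 + 4140 = 103504/25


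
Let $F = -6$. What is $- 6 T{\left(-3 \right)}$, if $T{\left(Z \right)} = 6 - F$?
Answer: $-72$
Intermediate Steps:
$T{\left(Z \right)} = 12$ ($T{\left(Z \right)} = 6 - -6 = 6 + 6 = 12$)
$- 6 T{\left(-3 \right)} = \left(-6\right) 12 = -72$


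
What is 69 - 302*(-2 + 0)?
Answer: 673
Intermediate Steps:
69 - 302*(-2 + 0) = 69 - 302*(-2) = 69 - 151*(-4) = 69 + 604 = 673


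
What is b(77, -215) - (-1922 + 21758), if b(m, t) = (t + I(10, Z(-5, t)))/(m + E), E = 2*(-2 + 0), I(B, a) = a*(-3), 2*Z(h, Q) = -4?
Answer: -1448237/73 ≈ -19839.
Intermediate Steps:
Z(h, Q) = -2 (Z(h, Q) = (1/2)*(-4) = -2)
I(B, a) = -3*a
E = -4 (E = 2*(-2) = -4)
b(m, t) = (6 + t)/(-4 + m) (b(m, t) = (t - 3*(-2))/(m - 4) = (t + 6)/(-4 + m) = (6 + t)/(-4 + m))
b(77, -215) - (-1922 + 21758) = (6 - 215)/(-4 + 77) - (-1922 + 21758) = -209/73 - 1*19836 = (1/73)*(-209) - 19836 = -209/73 - 19836 = -1448237/73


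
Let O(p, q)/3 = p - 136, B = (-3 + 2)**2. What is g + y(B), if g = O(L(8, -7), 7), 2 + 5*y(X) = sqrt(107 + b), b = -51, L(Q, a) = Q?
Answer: -1922/5 + 2*sqrt(14)/5 ≈ -382.90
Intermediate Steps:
B = 1 (B = (-1)**2 = 1)
y(X) = -2/5 + 2*sqrt(14)/5 (y(X) = -2/5 + sqrt(107 - 51)/5 = -2/5 + sqrt(56)/5 = -2/5 + (2*sqrt(14))/5 = -2/5 + 2*sqrt(14)/5)
O(p, q) = -408 + 3*p (O(p, q) = 3*(p - 136) = 3*(-136 + p) = -408 + 3*p)
g = -384 (g = -408 + 3*8 = -408 + 24 = -384)
g + y(B) = -384 + (-2/5 + 2*sqrt(14)/5) = -1922/5 + 2*sqrt(14)/5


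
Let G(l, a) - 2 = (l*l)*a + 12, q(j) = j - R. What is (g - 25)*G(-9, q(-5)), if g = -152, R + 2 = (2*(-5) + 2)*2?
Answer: -188859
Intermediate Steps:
R = -18 (R = -2 + (2*(-5) + 2)*2 = -2 + (-10 + 2)*2 = -2 - 8*2 = -2 - 16 = -18)
q(j) = 18 + j (q(j) = j - 1*(-18) = j + 18 = 18 + j)
G(l, a) = 14 + a*l² (G(l, a) = 2 + ((l*l)*a + 12) = 2 + (l²*a + 12) = 2 + (a*l² + 12) = 2 + (12 + a*l²) = 14 + a*l²)
(g - 25)*G(-9, q(-5)) = (-152 - 25)*(14 + (18 - 5)*(-9)²) = -177*(14 + 13*81) = -177*(14 + 1053) = -177*1067 = -188859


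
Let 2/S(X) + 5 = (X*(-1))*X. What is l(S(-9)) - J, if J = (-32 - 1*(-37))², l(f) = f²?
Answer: -46224/1849 ≈ -24.999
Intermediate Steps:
S(X) = 2/(-5 - X²) (S(X) = 2/(-5 + (X*(-1))*X) = 2/(-5 + (-X)*X) = 2/(-5 - X²))
J = 25 (J = (-32 + 37)² = 5² = 25)
l(S(-9)) - J = (-2/(5 + (-9)²))² - 1*25 = (-2/(5 + 81))² - 25 = (-2/86)² - 25 = (-2*1/86)² - 25 = (-1/43)² - 25 = 1/1849 - 25 = -46224/1849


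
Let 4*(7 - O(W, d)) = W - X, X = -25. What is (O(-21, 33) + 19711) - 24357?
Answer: -4640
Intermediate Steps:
O(W, d) = 3/4 - W/4 (O(W, d) = 7 - (W - 1*(-25))/4 = 7 - (W + 25)/4 = 7 - (25 + W)/4 = 7 + (-25/4 - W/4) = 3/4 - W/4)
(O(-21, 33) + 19711) - 24357 = ((3/4 - 1/4*(-21)) + 19711) - 24357 = ((3/4 + 21/4) + 19711) - 24357 = (6 + 19711) - 24357 = 19717 - 24357 = -4640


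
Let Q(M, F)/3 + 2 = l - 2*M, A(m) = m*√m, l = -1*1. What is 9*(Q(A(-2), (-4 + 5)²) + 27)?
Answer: 162 + 108*I*√2 ≈ 162.0 + 152.74*I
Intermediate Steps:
l = -1
A(m) = m^(3/2)
Q(M, F) = -9 - 6*M (Q(M, F) = -6 + 3*(-1 - 2*M) = -6 + (-3 - 6*M) = -9 - 6*M)
9*(Q(A(-2), (-4 + 5)²) + 27) = 9*((-9 - (-12)*I*√2) + 27) = 9*((-9 + 12*I*√2) + 27) = 9*(18 + 12*I*√2) = 162 + 108*I*√2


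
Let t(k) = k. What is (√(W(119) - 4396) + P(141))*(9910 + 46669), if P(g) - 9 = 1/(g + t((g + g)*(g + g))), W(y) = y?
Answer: 40566350894/79665 + 56579*I*√4277 ≈ 5.0921e+5 + 3.7002e+6*I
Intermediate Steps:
P(g) = 9 + 1/(g + 4*g²) (P(g) = 9 + 1/(g + (g + g)*(g + g)) = 9 + 1/(g + (2*g)*(2*g)) = 9 + 1/(g + 4*g²))
(√(W(119) - 4396) + P(141))*(9910 + 46669) = (√(119 - 4396) + (1 + 9*141 + 36*141²)/(141*(1 + 4*141)))*(9910 + 46669) = (√(-4277) + (1 + 1269 + 36*19881)/(141*(1 + 564)))*56579 = (I*√4277 + (1/141)*(1 + 1269 + 715716)/565)*56579 = (I*√4277 + (1/141)*(1/565)*716986)*56579 = (I*√4277 + 716986/79665)*56579 = (716986/79665 + I*√4277)*56579 = 40566350894/79665 + 56579*I*√4277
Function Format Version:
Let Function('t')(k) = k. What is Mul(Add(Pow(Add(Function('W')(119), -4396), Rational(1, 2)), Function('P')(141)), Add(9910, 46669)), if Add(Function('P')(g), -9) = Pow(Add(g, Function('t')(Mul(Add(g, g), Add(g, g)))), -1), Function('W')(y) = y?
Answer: Add(Rational(40566350894, 79665), Mul(56579, I, Pow(4277, Rational(1, 2)))) ≈ Add(5.0921e+5, Mul(3.7002e+6, I))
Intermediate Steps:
Function('P')(g) = Add(9, Pow(Add(g, Mul(4, Pow(g, 2))), -1)) (Function('P')(g) = Add(9, Pow(Add(g, Mul(Add(g, g), Add(g, g))), -1)) = Add(9, Pow(Add(g, Mul(Mul(2, g), Mul(2, g))), -1)) = Add(9, Pow(Add(g, Mul(4, Pow(g, 2))), -1)))
Mul(Add(Pow(Add(Function('W')(119), -4396), Rational(1, 2)), Function('P')(141)), Add(9910, 46669)) = Mul(Add(Pow(Add(119, -4396), Rational(1, 2)), Mul(Pow(141, -1), Pow(Add(1, Mul(4, 141)), -1), Add(1, Mul(9, 141), Mul(36, Pow(141, 2))))), Add(9910, 46669)) = Mul(Add(Pow(-4277, Rational(1, 2)), Mul(Rational(1, 141), Pow(Add(1, 564), -1), Add(1, 1269, Mul(36, 19881)))), 56579) = Mul(Add(Mul(I, Pow(4277, Rational(1, 2))), Mul(Rational(1, 141), Pow(565, -1), Add(1, 1269, 715716))), 56579) = Mul(Add(Mul(I, Pow(4277, Rational(1, 2))), Mul(Rational(1, 141), Rational(1, 565), 716986)), 56579) = Mul(Add(Mul(I, Pow(4277, Rational(1, 2))), Rational(716986, 79665)), 56579) = Mul(Add(Rational(716986, 79665), Mul(I, Pow(4277, Rational(1, 2)))), 56579) = Add(Rational(40566350894, 79665), Mul(56579, I, Pow(4277, Rational(1, 2))))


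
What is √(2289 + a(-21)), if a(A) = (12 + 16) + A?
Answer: 2*√574 ≈ 47.917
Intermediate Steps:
a(A) = 28 + A
√(2289 + a(-21)) = √(2289 + (28 - 21)) = √(2289 + 7) = √2296 = 2*√574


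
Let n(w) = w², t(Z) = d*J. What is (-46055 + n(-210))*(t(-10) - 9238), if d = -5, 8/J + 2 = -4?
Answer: 54141770/3 ≈ 1.8047e+7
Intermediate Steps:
J = -4/3 (J = 8/(-2 - 4) = 8/(-6) = 8*(-⅙) = -4/3 ≈ -1.3333)
t(Z) = 20/3 (t(Z) = -5*(-4/3) = 20/3)
(-46055 + n(-210))*(t(-10) - 9238) = (-46055 + (-210)²)*(20/3 - 9238) = (-46055 + 44100)*(-27694/3) = -1955*(-27694/3) = 54141770/3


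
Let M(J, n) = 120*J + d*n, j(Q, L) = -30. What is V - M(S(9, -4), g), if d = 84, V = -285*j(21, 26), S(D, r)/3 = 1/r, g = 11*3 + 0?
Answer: 5868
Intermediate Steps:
g = 33 (g = 33 + 0 = 33)
S(D, r) = 3/r
V = 8550 (V = -285*(-30) = 8550)
M(J, n) = 84*n + 120*J (M(J, n) = 120*J + 84*n = 84*n + 120*J)
V - M(S(9, -4), g) = 8550 - (84*33 + 120*(3/(-4))) = 8550 - (2772 + 120*(3*(-1/4))) = 8550 - (2772 + 120*(-3/4)) = 8550 - (2772 - 90) = 8550 - 1*2682 = 8550 - 2682 = 5868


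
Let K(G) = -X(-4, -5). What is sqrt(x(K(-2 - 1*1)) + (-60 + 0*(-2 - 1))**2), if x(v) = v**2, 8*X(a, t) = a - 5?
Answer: 3*sqrt(25609)/8 ≈ 60.011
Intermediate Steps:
X(a, t) = -5/8 + a/8 (X(a, t) = (a - 5)/8 = (-5 + a)/8 = -5/8 + a/8)
K(G) = 9/8 (K(G) = -(-5/8 + (1/8)*(-4)) = -(-5/8 - 1/2) = -1*(-9/8) = 9/8)
sqrt(x(K(-2 - 1*1)) + (-60 + 0*(-2 - 1))**2) = sqrt((9/8)**2 + (-60 + 0*(-2 - 1))**2) = sqrt(81/64 + (-60 + 0*(-3))**2) = sqrt(81/64 + (-60 + 0)**2) = sqrt(81/64 + (-60)**2) = sqrt(81/64 + 3600) = sqrt(230481/64) = 3*sqrt(25609)/8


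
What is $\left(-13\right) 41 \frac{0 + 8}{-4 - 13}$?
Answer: $\frac{4264}{17} \approx 250.82$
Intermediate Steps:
$\left(-13\right) 41 \frac{0 + 8}{-4 - 13} = - 533 \frac{8}{-17} = - 533 \cdot 8 \left(- \frac{1}{17}\right) = \left(-533\right) \left(- \frac{8}{17}\right) = \frac{4264}{17}$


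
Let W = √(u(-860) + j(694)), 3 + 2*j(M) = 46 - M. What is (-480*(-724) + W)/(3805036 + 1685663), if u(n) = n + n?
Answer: 115840/1830233 + I*√8182/10981398 ≈ 0.063293 + 8.2371e-6*I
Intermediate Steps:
u(n) = 2*n
j(M) = 43/2 - M/2 (j(M) = -3/2 + (46 - M)/2 = -3/2 + (23 - M/2) = 43/2 - M/2)
W = I*√8182/2 (W = √(2*(-860) + (43/2 - ½*694)) = √(-1720 + (43/2 - 347)) = √(-1720 - 651/2) = √(-4091/2) = I*√8182/2 ≈ 45.227*I)
(-480*(-724) + W)/(3805036 + 1685663) = (-480*(-724) + I*√8182/2)/(3805036 + 1685663) = (347520 + I*√8182/2)/5490699 = (347520 + I*√8182/2)*(1/5490699) = 115840/1830233 + I*√8182/10981398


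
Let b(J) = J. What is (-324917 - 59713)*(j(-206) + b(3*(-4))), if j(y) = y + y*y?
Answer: -16238309340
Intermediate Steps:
j(y) = y + y**2
(-324917 - 59713)*(j(-206) + b(3*(-4))) = (-324917 - 59713)*(-206*(1 - 206) + 3*(-4)) = -384630*(-206*(-205) - 12) = -384630*(42230 - 12) = -384630*42218 = -16238309340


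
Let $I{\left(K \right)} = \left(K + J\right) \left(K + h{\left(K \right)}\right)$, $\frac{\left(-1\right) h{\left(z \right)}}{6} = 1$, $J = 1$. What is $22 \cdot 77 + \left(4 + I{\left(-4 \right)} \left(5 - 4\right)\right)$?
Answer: $1728$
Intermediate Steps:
$h{\left(z \right)} = -6$ ($h{\left(z \right)} = \left(-6\right) 1 = -6$)
$I{\left(K \right)} = \left(1 + K\right) \left(-6 + K\right)$ ($I{\left(K \right)} = \left(K + 1\right) \left(K - 6\right) = \left(1 + K\right) \left(-6 + K\right)$)
$22 \cdot 77 + \left(4 + I{\left(-4 \right)} \left(5 - 4\right)\right) = 22 \cdot 77 + \left(4 + \left(-6 + \left(-4\right)^{2} - -20\right) \left(5 - 4\right)\right) = 1694 + \left(4 + \left(-6 + 16 + 20\right) 1\right) = 1694 + \left(4 + 30 \cdot 1\right) = 1694 + \left(4 + 30\right) = 1694 + 34 = 1728$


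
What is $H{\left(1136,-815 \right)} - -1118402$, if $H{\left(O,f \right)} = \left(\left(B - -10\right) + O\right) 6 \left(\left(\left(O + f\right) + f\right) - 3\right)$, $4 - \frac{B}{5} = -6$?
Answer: $-2448070$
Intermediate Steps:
$B = 50$ ($B = 20 - -30 = 20 + 30 = 50$)
$H{\left(O,f \right)} = \left(60 + O\right) \left(-18 + 6 O + 12 f\right)$ ($H{\left(O,f \right)} = \left(\left(50 - -10\right) + O\right) 6 \left(\left(\left(O + f\right) + f\right) - 3\right) = \left(\left(50 + 10\right) + O\right) 6 \left(\left(O + 2 f\right) - 3\right) = \left(60 + O\right) 6 \left(-3 + O + 2 f\right) = \left(60 + O\right) \left(-18 + 6 O + 12 f\right)$)
$H{\left(1136,-815 \right)} - -1118402 = \left(-1080 + 6 \cdot 1136^{2} + 342 \cdot 1136 + 720 \left(-815\right) + 12 \cdot 1136 \left(-815\right)\right) - -1118402 = \left(-1080 + 6 \cdot 1290496 + 388512 - 586800 - 11110080\right) + 1118402 = \left(-1080 + 7742976 + 388512 - 586800 - 11110080\right) + 1118402 = -3566472 + 1118402 = -2448070$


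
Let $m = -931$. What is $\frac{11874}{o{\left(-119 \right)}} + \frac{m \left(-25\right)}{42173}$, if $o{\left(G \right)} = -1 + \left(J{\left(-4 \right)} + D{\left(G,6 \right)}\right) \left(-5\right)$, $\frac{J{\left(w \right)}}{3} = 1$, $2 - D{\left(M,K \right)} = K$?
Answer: $\frac{250427651}{84346} \approx 2969.1$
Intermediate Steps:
$D{\left(M,K \right)} = 2 - K$
$J{\left(w \right)} = 3$ ($J{\left(w \right)} = 3 \cdot 1 = 3$)
$o{\left(G \right)} = 4$ ($o{\left(G \right)} = -1 + \left(3 + \left(2 - 6\right)\right) \left(-5\right) = -1 + \left(3 - 4\right) \left(-5\right) = -1 - -5 = -1 + 5 = 4$)
$\frac{11874}{o{\left(-119 \right)}} + \frac{m \left(-25\right)}{42173} = \frac{11874}{4} + \frac{\left(-931\right) \left(-25\right)}{42173} = 11874 \cdot \frac{1}{4} + 23275 \cdot \frac{1}{42173} = \frac{5937}{2} + \frac{23275}{42173} = \frac{250427651}{84346}$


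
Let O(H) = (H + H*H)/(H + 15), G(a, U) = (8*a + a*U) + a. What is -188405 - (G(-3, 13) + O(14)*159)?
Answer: -5495221/29 ≈ -1.8949e+5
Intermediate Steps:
G(a, U) = 9*a + U*a (G(a, U) = (8*a + U*a) + a = 9*a + U*a)
O(H) = (H + H²)/(15 + H)
-188405 - (G(-3, 13) + O(14)*159) = -188405 - (-3*(9 + 13) + (14*(1 + 14)/(15 + 14))*159) = -188405 - (-3*22 + (14*15/29)*159) = -188405 - (-66 + (14*(1/29)*15)*159) = -188405 - (-66 + (210/29)*159) = -188405 - (-66 + 33390/29) = -188405 - 1*31476/29 = -188405 - 31476/29 = -5495221/29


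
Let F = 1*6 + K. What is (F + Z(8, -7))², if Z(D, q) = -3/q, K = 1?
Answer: 2704/49 ≈ 55.184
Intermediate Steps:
F = 7 (F = 1*6 + 1 = 6 + 1 = 7)
(F + Z(8, -7))² = (7 - 3/(-7))² = (7 - 3*(-⅐))² = (7 + 3/7)² = (52/7)² = 2704/49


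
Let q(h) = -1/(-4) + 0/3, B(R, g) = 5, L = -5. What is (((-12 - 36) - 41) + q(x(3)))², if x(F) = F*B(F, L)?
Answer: 126025/16 ≈ 7876.6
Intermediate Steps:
x(F) = 5*F (x(F) = F*5 = 5*F)
q(h) = ¼ (q(h) = -1*(-¼) + 0*(⅓) = ¼ + 0 = ¼)
(((-12 - 36) - 41) + q(x(3)))² = (((-12 - 36) - 41) + ¼)² = ((-48 - 41) + ¼)² = (-89 + ¼)² = (-355/4)² = 126025/16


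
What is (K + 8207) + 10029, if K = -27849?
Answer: -9613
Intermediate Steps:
(K + 8207) + 10029 = (-27849 + 8207) + 10029 = -19642 + 10029 = -9613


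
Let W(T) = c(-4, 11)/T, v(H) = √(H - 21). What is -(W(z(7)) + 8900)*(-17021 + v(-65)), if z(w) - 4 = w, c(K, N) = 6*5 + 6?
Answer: 1666968656/11 - 97936*I*√86/11 ≈ 1.5154e+8 - 82566.0*I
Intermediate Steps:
c(K, N) = 36 (c(K, N) = 30 + 6 = 36)
z(w) = 4 + w
v(H) = √(-21 + H)
W(T) = 36/T
-(W(z(7)) + 8900)*(-17021 + v(-65)) = -(36/(4 + 7) + 8900)*(-17021 + √(-21 - 65)) = -(36/11 + 8900)*(-17021 + √(-86)) = -(36*(1/11) + 8900)*(-17021 + I*√86) = -(36/11 + 8900)*(-17021 + I*√86) = -97936*(-17021 + I*√86)/11 = -(-1666968656/11 + 97936*I*√86/11) = 1666968656/11 - 97936*I*√86/11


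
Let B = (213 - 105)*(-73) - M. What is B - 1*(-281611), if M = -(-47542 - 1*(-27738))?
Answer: 253923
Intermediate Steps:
M = 19804 (M = -(-47542 + 27738) = -1*(-19804) = 19804)
B = -27688 (B = (213 - 105)*(-73) - 1*19804 = 108*(-73) - 19804 = -7884 - 19804 = -27688)
B - 1*(-281611) = -27688 - 1*(-281611) = -27688 + 281611 = 253923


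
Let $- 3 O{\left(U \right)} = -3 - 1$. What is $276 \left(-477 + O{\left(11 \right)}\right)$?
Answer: $-131284$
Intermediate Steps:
$O{\left(U \right)} = \frac{4}{3}$ ($O{\left(U \right)} = - \frac{-3 - 1}{3} = \left(- \frac{1}{3}\right) \left(-4\right) = \frac{4}{3}$)
$276 \left(-477 + O{\left(11 \right)}\right) = 276 \left(-477 + \frac{4}{3}\right) = 276 \left(- \frac{1427}{3}\right) = -131284$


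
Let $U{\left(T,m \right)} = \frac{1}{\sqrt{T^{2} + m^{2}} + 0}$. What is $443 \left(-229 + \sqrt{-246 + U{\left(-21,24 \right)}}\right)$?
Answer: $-101447 + \frac{443 i \sqrt{28270566 - 339 \sqrt{113}}}{339} \approx -1.0145 \cdot 10^{5} + 6947.7 i$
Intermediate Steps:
$U{\left(T,m \right)} = \frac{1}{\sqrt{T^{2} + m^{2}}}$
$443 \left(-229 + \sqrt{-246 + U{\left(-21,24 \right)}}\right) = 443 \left(-229 + \sqrt{-246 + \frac{1}{\sqrt{\left(-21\right)^{2} + 24^{2}}}}\right) = 443 \left(-229 + \sqrt{-246 + \frac{1}{\sqrt{441 + 576}}}\right) = 443 \left(-229 + \sqrt{-246 + \frac{1}{\sqrt{1017}}}\right) = 443 \left(-229 + \sqrt{-246 + \frac{\sqrt{113}}{339}}\right) = -101447 + 443 \sqrt{-246 + \frac{\sqrt{113}}{339}}$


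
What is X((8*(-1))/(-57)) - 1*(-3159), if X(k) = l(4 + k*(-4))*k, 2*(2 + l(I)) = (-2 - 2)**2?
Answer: 60037/19 ≈ 3159.8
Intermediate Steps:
l(I) = 6 (l(I) = -2 + (-2 - 2)**2/2 = -2 + (1/2)*(-4)**2 = -2 + (1/2)*16 = -2 + 8 = 6)
X(k) = 6*k
X((8*(-1))/(-57)) - 1*(-3159) = 6*((8*(-1))/(-57)) - 1*(-3159) = 6*(-8*(-1/57)) + 3159 = 6*(8/57) + 3159 = 16/19 + 3159 = 60037/19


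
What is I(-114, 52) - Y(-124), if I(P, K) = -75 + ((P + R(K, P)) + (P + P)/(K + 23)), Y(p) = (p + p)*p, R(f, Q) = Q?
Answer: -776451/25 ≈ -31058.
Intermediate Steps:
Y(p) = 2*p**2 (Y(p) = (2*p)*p = 2*p**2)
I(P, K) = -75 + 2*P + 2*P/(23 + K) (I(P, K) = -75 + ((P + P) + (P + P)/(K + 23)) = -75 + (2*P + (2*P)/(23 + K)) = -75 + (2*P + 2*P/(23 + K)) = -75 + 2*P + 2*P/(23 + K))
I(-114, 52) - Y(-124) = (-1725 - 75*52 + 48*(-114) + 2*52*(-114))/(23 + 52) - 2*(-124)**2 = (-1725 - 3900 - 5472 - 11856)/75 - 2*15376 = (1/75)*(-22953) - 1*30752 = -7651/25 - 30752 = -776451/25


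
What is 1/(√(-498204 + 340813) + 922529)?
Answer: 922529/851059913232 - I*√157391/851059913232 ≈ 1.084e-6 - 4.6615e-10*I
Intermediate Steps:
1/(√(-498204 + 340813) + 922529) = 1/(√(-157391) + 922529) = 1/(I*√157391 + 922529) = 1/(922529 + I*√157391)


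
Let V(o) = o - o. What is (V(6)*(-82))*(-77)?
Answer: 0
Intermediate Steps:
V(o) = 0
(V(6)*(-82))*(-77) = (0*(-82))*(-77) = 0*(-77) = 0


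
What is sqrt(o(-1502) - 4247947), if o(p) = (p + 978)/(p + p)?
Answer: I*sqrt(2395846257566)/751 ≈ 2061.1*I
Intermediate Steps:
o(p) = (978 + p)/(2*p) (o(p) = (978 + p)/((2*p)) = (978 + p)*(1/(2*p)) = (978 + p)/(2*p))
sqrt(o(-1502) - 4247947) = sqrt((1/2)*(978 - 1502)/(-1502) - 4247947) = sqrt((1/2)*(-1/1502)*(-524) - 4247947) = sqrt(131/751 - 4247947) = sqrt(-3190208066/751) = I*sqrt(2395846257566)/751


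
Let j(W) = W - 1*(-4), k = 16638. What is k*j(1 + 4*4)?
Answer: 349398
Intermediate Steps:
j(W) = 4 + W (j(W) = W + 4 = 4 + W)
k*j(1 + 4*4) = 16638*(4 + (1 + 4*4)) = 16638*(4 + (1 + 16)) = 16638*(4 + 17) = 16638*21 = 349398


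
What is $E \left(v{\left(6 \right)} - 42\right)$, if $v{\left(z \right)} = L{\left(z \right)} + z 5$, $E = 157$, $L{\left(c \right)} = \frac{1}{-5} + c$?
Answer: $- \frac{4867}{5} \approx -973.4$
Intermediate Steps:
$L{\left(c \right)} = - \frac{1}{5} + c$
$v{\left(z \right)} = - \frac{1}{5} + 6 z$ ($v{\left(z \right)} = \left(- \frac{1}{5} + z\right) + z 5 = \left(- \frac{1}{5} + z\right) + 5 z = - \frac{1}{5} + 6 z$)
$E \left(v{\left(6 \right)} - 42\right) = 157 \left(\left(- \frac{1}{5} + 6 \cdot 6\right) - 42\right) = 157 \left(\left(- \frac{1}{5} + 36\right) - 42\right) = 157 \left(\frac{179}{5} - 42\right) = 157 \left(- \frac{31}{5}\right) = - \frac{4867}{5}$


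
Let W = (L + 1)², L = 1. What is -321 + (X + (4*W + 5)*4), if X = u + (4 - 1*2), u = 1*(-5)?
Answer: -240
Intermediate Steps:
W = 4 (W = (1 + 1)² = 2² = 4)
u = -5
X = -3 (X = -5 + (4 - 1*2) = -5 + (4 - 2) = -5 + 2 = -3)
-321 + (X + (4*W + 5)*4) = -321 + (-3 + (4*4 + 5)*4) = -321 + (-3 + (16 + 5)*4) = -321 + (-3 + 21*4) = -321 + (-3 + 84) = -321 + 81 = -240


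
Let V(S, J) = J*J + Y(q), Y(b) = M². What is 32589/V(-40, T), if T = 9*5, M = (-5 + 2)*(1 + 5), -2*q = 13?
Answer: 1207/87 ≈ 13.874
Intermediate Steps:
q = -13/2 (q = -½*13 = -13/2 ≈ -6.5000)
M = -18 (M = -3*6 = -18)
T = 45
Y(b) = 324 (Y(b) = (-18)² = 324)
V(S, J) = 324 + J² (V(S, J) = J*J + 324 = J² + 324 = 324 + J²)
32589/V(-40, T) = 32589/(324 + 45²) = 32589/(324 + 2025) = 32589/2349 = 32589*(1/2349) = 1207/87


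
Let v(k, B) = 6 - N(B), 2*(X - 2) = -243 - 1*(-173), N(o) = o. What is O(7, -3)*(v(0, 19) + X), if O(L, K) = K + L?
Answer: -184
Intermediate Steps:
X = -33 (X = 2 + (-243 - 1*(-173))/2 = 2 + (-243 + 173)/2 = 2 + (1/2)*(-70) = 2 - 35 = -33)
v(k, B) = 6 - B
O(7, -3)*(v(0, 19) + X) = (-3 + 7)*((6 - 1*19) - 33) = 4*((6 - 19) - 33) = 4*(-13 - 33) = 4*(-46) = -184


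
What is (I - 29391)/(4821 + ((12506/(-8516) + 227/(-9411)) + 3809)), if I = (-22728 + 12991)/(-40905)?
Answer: -16058590300400828/4714463157321285 ≈ -3.4062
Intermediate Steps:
I = 9737/40905 (I = -9737*(-1/40905) = 9737/40905 ≈ 0.23804)
(I - 29391)/(4821 + ((12506/(-8516) + 227/(-9411)) + 3809)) = (9737/40905 - 29391)/(4821 + ((12506/(-8516) + 227/(-9411)) + 3809)) = -1202229118/(40905*(4821 + ((12506*(-1/8516) + 227*(-1/9411)) + 3809))) = -1202229118/(40905*(4821 + ((-6253/4258 - 227/9411) + 3809))) = -1202229118/(40905*(4821 + (-59813549/40072038 + 3809))) = -1202229118/(40905*(4821 + 152574579193/40072038)) = -1202229118/(40905*345761874391/40072038) = -1202229118/40905*40072038/345761874391 = -16058590300400828/4714463157321285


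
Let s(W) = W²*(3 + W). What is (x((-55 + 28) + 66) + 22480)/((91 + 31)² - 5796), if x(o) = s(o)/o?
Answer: 12059/4544 ≈ 2.6538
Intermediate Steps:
x(o) = o*(3 + o) (x(o) = (o²*(3 + o))/o = o*(3 + o))
(x((-55 + 28) + 66) + 22480)/((91 + 31)² - 5796) = (((-55 + 28) + 66)*(3 + ((-55 + 28) + 66)) + 22480)/((91 + 31)² - 5796) = ((-27 + 66)*(3 + (-27 + 66)) + 22480)/(122² - 5796) = (39*(3 + 39) + 22480)/(14884 - 5796) = (39*42 + 22480)/9088 = (1638 + 22480)*(1/9088) = 24118*(1/9088) = 12059/4544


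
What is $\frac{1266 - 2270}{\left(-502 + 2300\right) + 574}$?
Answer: $- \frac{251}{593} \approx -0.42327$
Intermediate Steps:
$\frac{1266 - 2270}{\left(-502 + 2300\right) + 574} = - \frac{1004}{1798 + 574} = - \frac{1004}{2372} = \left(-1004\right) \frac{1}{2372} = - \frac{251}{593}$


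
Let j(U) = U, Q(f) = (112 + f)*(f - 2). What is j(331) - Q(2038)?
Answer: -4377069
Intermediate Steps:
Q(f) = (-2 + f)*(112 + f) (Q(f) = (112 + f)*(-2 + f) = (-2 + f)*(112 + f))
j(331) - Q(2038) = 331 - (-224 + 2038² + 110*2038) = 331 - (-224 + 4153444 + 224180) = 331 - 1*4377400 = 331 - 4377400 = -4377069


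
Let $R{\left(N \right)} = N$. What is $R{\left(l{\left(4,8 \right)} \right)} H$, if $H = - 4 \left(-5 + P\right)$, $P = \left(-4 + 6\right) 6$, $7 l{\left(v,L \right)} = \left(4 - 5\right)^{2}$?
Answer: $-4$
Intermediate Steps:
$l{\left(v,L \right)} = \frac{1}{7}$ ($l{\left(v,L \right)} = \frac{\left(4 - 5\right)^{2}}{7} = \frac{\left(-1\right)^{2}}{7} = \frac{1}{7} \cdot 1 = \frac{1}{7}$)
$P = 12$ ($P = 2 \cdot 6 = 12$)
$H = -28$ ($H = - 4 \left(-5 + 12\right) = \left(-4\right) 7 = -28$)
$R{\left(l{\left(4,8 \right)} \right)} H = \frac{1}{7} \left(-28\right) = -4$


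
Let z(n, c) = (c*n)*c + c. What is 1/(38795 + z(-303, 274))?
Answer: -1/22708959 ≈ -4.4035e-8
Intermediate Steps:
z(n, c) = c + n*c² (z(n, c) = n*c² + c = c + n*c²)
1/(38795 + z(-303, 274)) = 1/(38795 + 274*(1 + 274*(-303))) = 1/(38795 + 274*(1 - 83022)) = 1/(38795 + 274*(-83021)) = 1/(38795 - 22747754) = 1/(-22708959) = -1/22708959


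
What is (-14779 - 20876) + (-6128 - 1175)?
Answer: -42958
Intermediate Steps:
(-14779 - 20876) + (-6128 - 1175) = -35655 - 7303 = -42958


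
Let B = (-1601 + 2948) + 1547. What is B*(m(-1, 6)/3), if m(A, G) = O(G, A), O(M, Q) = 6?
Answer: 5788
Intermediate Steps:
m(A, G) = 6
B = 2894 (B = 1347 + 1547 = 2894)
B*(m(-1, 6)/3) = 2894*(6/3) = 2894*(6*(⅓)) = 2894*2 = 5788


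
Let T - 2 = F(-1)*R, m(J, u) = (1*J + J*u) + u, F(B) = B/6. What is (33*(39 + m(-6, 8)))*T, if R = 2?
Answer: -385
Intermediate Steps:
F(B) = B/6 (F(B) = B*(1/6) = B/6)
m(J, u) = J + u + J*u (m(J, u) = (J + J*u) + u = J + u + J*u)
T = 5/3 (T = 2 + ((1/6)*(-1))*2 = 2 - 1/6*2 = 2 - 1/3 = 5/3 ≈ 1.6667)
(33*(39 + m(-6, 8)))*T = (33*(39 + (-6 + 8 - 6*8)))*(5/3) = (33*(39 + (-6 + 8 - 48)))*(5/3) = (33*(39 - 46))*(5/3) = (33*(-7))*(5/3) = -231*5/3 = -385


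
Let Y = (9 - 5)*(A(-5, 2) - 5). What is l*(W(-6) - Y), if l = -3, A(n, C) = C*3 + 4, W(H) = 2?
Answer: 54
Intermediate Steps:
A(n, C) = 4 + 3*C (A(n, C) = 3*C + 4 = 4 + 3*C)
Y = 20 (Y = (9 - 5)*((4 + 3*2) - 5) = 4*((4 + 6) - 5) = 4*(10 - 5) = 4*5 = 20)
l*(W(-6) - Y) = -3*(2 - 1*20) = -3*(2 - 20) = -3*(-18) = 54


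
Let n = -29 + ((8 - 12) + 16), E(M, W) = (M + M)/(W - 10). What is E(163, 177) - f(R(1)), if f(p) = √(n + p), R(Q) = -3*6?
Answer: 326/167 - I*√35 ≈ 1.9521 - 5.9161*I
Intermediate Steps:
E(M, W) = 2*M/(-10 + W) (E(M, W) = (2*M)/(-10 + W) = 2*M/(-10 + W))
R(Q) = -18
n = -17 (n = -29 + (-4 + 16) = -29 + 12 = -17)
f(p) = √(-17 + p)
E(163, 177) - f(R(1)) = 2*163/(-10 + 177) - √(-17 - 18) = 2*163/167 - √(-35) = 2*163*(1/167) - I*√35 = 326/167 - I*√35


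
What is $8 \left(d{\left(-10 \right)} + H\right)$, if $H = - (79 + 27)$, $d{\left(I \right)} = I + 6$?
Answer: $-880$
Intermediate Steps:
$d{\left(I \right)} = 6 + I$
$H = -106$ ($H = \left(-1\right) 106 = -106$)
$8 \left(d{\left(-10 \right)} + H\right) = 8 \left(\left(6 - 10\right) - 106\right) = 8 \left(-4 - 106\right) = 8 \left(-110\right) = -880$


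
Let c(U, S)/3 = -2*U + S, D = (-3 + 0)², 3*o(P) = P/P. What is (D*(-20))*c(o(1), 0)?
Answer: 360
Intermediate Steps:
o(P) = ⅓ (o(P) = (P/P)/3 = (⅓)*1 = ⅓)
D = 9 (D = (-3)² = 9)
c(U, S) = -6*U + 3*S (c(U, S) = 3*(-2*U + S) = 3*(S - 2*U) = -6*U + 3*S)
(D*(-20))*c(o(1), 0) = (9*(-20))*(-6*⅓ + 3*0) = -180*(-2 + 0) = -180*(-2) = 360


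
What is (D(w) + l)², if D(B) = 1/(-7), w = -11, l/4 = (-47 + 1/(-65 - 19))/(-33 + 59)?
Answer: 16216729/298116 ≈ 54.397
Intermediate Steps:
l = -3949/546 (l = 4*((-47 + 1/(-65 - 19))/(-33 + 59)) = 4*((-47 + 1/(-84))/26) = 4*((-47 - 1/84)*(1/26)) = 4*(-3949/84*1/26) = 4*(-3949/2184) = -3949/546 ≈ -7.2326)
D(B) = -⅐
(D(w) + l)² = (-⅐ - 3949/546)² = (-4027/546)² = 16216729/298116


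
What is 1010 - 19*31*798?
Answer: -469012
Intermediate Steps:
1010 - 19*31*798 = 1010 - 589*798 = 1010 - 470022 = -469012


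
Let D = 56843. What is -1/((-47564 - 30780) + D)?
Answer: 1/21501 ≈ 4.6509e-5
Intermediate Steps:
-1/((-47564 - 30780) + D) = -1/((-47564 - 30780) + 56843) = -1/(-78344 + 56843) = -1/(-21501) = -1*(-1/21501) = 1/21501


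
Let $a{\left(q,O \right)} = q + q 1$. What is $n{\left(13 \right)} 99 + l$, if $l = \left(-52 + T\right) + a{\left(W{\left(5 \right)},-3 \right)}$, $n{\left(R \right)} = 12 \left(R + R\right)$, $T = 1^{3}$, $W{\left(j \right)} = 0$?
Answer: $30837$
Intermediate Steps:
$a{\left(q,O \right)} = 2 q$ ($a{\left(q,O \right)} = q + q = 2 q$)
$T = 1$
$n{\left(R \right)} = 24 R$ ($n{\left(R \right)} = 12 \cdot 2 R = 24 R$)
$l = -51$ ($l = \left(-52 + 1\right) + 2 \cdot 0 = -51 + 0 = -51$)
$n{\left(13 \right)} 99 + l = 24 \cdot 13 \cdot 99 - 51 = 312 \cdot 99 - 51 = 30888 - 51 = 30837$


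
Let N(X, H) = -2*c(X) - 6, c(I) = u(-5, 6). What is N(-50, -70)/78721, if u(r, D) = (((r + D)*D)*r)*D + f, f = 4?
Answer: 346/78721 ≈ 0.0043953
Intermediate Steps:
u(r, D) = 4 + r*D²*(D + r) (u(r, D) = (((r + D)*D)*r)*D + 4 = (((D + r)*D)*r)*D + 4 = ((D*(D + r))*r)*D + 4 = (D*r*(D + r))*D + 4 = r*D²*(D + r) + 4 = 4 + r*D²*(D + r))
c(I) = -176 (c(I) = 4 - 5*6³ + 6²*(-5)² = 4 - 5*216 + 36*25 = 4 - 1080 + 900 = -176)
N(X, H) = 346 (N(X, H) = -2*(-176) - 6 = 352 - 6 = 346)
N(-50, -70)/78721 = 346/78721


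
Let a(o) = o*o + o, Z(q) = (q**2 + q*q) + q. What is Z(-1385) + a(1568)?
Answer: 6295257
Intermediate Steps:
Z(q) = q + 2*q**2 (Z(q) = (q**2 + q**2) + q = 2*q**2 + q = q + 2*q**2)
a(o) = o + o**2 (a(o) = o**2 + o = o + o**2)
Z(-1385) + a(1568) = -1385*(1 + 2*(-1385)) + 1568*(1 + 1568) = -1385*(1 - 2770) + 1568*1569 = -1385*(-2769) + 2460192 = 3835065 + 2460192 = 6295257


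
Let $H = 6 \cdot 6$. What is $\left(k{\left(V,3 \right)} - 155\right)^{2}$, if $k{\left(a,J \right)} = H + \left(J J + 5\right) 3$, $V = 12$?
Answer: $5929$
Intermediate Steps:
$H = 36$
$k{\left(a,J \right)} = 51 + 3 J^{2}$ ($k{\left(a,J \right)} = 36 + \left(J J + 5\right) 3 = 36 + \left(J^{2} + 5\right) 3 = 36 + \left(5 + J^{2}\right) 3 = 36 + \left(15 + 3 J^{2}\right) = 51 + 3 J^{2}$)
$\left(k{\left(V,3 \right)} - 155\right)^{2} = \left(\left(51 + 3 \cdot 3^{2}\right) - 155\right)^{2} = \left(\left(51 + 3 \cdot 9\right) - 155\right)^{2} = \left(\left(51 + 27\right) - 155\right)^{2} = \left(78 - 155\right)^{2} = \left(-77\right)^{2} = 5929$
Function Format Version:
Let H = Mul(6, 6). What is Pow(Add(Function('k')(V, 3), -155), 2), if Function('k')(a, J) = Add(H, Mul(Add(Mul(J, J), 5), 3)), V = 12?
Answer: 5929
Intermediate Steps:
H = 36
Function('k')(a, J) = Add(51, Mul(3, Pow(J, 2))) (Function('k')(a, J) = Add(36, Mul(Add(Mul(J, J), 5), 3)) = Add(36, Mul(Add(Pow(J, 2), 5), 3)) = Add(36, Mul(Add(5, Pow(J, 2)), 3)) = Add(36, Add(15, Mul(3, Pow(J, 2)))) = Add(51, Mul(3, Pow(J, 2))))
Pow(Add(Function('k')(V, 3), -155), 2) = Pow(Add(Add(51, Mul(3, Pow(3, 2))), -155), 2) = Pow(Add(Add(51, Mul(3, 9)), -155), 2) = Pow(Add(Add(51, 27), -155), 2) = Pow(Add(78, -155), 2) = Pow(-77, 2) = 5929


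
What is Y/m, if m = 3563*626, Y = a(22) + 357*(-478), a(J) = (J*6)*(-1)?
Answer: -85389/1115219 ≈ -0.076567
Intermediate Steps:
a(J) = -6*J (a(J) = (6*J)*(-1) = -6*J)
Y = -170778 (Y = -6*22 + 357*(-478) = -132 - 170646 = -170778)
m = 2230438
Y/m = -170778/2230438 = -170778*1/2230438 = -85389/1115219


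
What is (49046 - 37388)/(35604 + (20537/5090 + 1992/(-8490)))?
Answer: 1119533284/3419464525 ≈ 0.32740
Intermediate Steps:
(49046 - 37388)/(35604 + (20537/5090 + 1992/(-8490))) = 11658/(35604 + (20537*(1/5090) + 1992*(-1/8490))) = 11658/(35604 + (20537/5090 - 332/1415)) = 11658/(35604 + 1094799/288094) = 11658/(10258393575/288094) = 11658*(288094/10258393575) = 1119533284/3419464525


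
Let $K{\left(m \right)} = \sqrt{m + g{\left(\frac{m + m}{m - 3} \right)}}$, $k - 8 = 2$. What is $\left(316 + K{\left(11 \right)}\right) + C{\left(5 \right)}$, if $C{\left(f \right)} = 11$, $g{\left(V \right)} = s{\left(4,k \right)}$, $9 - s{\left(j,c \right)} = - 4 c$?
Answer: $327 + 2 \sqrt{15} \approx 334.75$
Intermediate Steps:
$k = 10$ ($k = 8 + 2 = 10$)
$s{\left(j,c \right)} = 9 + 4 c$ ($s{\left(j,c \right)} = 9 - - 4 c = 9 + 4 c$)
$g{\left(V \right)} = 49$ ($g{\left(V \right)} = 9 + 4 \cdot 10 = 9 + 40 = 49$)
$K{\left(m \right)} = \sqrt{49 + m}$ ($K{\left(m \right)} = \sqrt{m + 49} = \sqrt{49 + m}$)
$\left(316 + K{\left(11 \right)}\right) + C{\left(5 \right)} = \left(316 + \sqrt{49 + 11}\right) + 11 = \left(316 + \sqrt{60}\right) + 11 = \left(316 + 2 \sqrt{15}\right) + 11 = 327 + 2 \sqrt{15}$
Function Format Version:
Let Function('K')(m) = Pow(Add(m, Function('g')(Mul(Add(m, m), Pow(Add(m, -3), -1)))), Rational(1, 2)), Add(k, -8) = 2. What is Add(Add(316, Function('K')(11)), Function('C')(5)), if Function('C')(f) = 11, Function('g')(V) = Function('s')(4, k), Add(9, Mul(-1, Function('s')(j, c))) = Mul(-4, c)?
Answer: Add(327, Mul(2, Pow(15, Rational(1, 2)))) ≈ 334.75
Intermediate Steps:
k = 10 (k = Add(8, 2) = 10)
Function('s')(j, c) = Add(9, Mul(4, c)) (Function('s')(j, c) = Add(9, Mul(-1, Mul(-4, c))) = Add(9, Mul(4, c)))
Function('g')(V) = 49 (Function('g')(V) = Add(9, Mul(4, 10)) = Add(9, 40) = 49)
Function('K')(m) = Pow(Add(49, m), Rational(1, 2)) (Function('K')(m) = Pow(Add(m, 49), Rational(1, 2)) = Pow(Add(49, m), Rational(1, 2)))
Add(Add(316, Function('K')(11)), Function('C')(5)) = Add(Add(316, Pow(Add(49, 11), Rational(1, 2))), 11) = Add(Add(316, Pow(60, Rational(1, 2))), 11) = Add(Add(316, Mul(2, Pow(15, Rational(1, 2)))), 11) = Add(327, Mul(2, Pow(15, Rational(1, 2))))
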